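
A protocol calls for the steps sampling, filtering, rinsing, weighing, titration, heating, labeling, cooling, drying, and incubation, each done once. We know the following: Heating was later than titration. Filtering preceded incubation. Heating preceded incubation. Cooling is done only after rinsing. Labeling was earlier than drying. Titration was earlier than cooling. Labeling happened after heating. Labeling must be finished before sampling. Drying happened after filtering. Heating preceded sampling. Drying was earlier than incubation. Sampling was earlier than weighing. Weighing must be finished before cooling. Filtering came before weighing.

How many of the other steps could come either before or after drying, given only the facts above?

Forced before drying: filtering, heating, labeling, and titration; forced after drying: incubation.
That leaves cooling, rinsing, sampling, and weighing with no forced order relative to drying — 4.

4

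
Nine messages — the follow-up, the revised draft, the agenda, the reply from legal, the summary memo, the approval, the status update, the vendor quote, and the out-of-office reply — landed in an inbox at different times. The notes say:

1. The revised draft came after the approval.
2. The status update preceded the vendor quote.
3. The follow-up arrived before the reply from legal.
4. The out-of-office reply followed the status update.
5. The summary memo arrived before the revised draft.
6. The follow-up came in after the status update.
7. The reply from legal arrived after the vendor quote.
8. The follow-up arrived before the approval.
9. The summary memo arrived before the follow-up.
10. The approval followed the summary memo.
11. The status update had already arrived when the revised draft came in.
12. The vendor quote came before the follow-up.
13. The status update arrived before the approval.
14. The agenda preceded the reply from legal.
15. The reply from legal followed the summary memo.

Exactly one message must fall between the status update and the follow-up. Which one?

the vendor quote

Tracing the constraints gives the status update → the vendor quote → the follow-up, so the vendor quote sits after the status update and before the follow-up.
No other message is forced both after the status update and before the follow-up.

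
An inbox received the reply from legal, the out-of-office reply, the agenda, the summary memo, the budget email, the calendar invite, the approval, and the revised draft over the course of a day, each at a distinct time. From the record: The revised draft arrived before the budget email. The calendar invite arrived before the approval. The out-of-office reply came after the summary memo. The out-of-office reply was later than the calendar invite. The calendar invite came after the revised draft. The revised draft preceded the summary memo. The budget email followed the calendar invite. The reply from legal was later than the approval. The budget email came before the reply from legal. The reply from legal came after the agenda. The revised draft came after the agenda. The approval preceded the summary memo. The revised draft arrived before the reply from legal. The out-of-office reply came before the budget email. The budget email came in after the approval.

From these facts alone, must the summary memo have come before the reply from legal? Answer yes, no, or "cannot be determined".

yes

Chain the constraints: the summary memo → the out-of-office reply → the budget email → the reply from legal. Each link is directly stated, so the summary memo comes before the reply from legal.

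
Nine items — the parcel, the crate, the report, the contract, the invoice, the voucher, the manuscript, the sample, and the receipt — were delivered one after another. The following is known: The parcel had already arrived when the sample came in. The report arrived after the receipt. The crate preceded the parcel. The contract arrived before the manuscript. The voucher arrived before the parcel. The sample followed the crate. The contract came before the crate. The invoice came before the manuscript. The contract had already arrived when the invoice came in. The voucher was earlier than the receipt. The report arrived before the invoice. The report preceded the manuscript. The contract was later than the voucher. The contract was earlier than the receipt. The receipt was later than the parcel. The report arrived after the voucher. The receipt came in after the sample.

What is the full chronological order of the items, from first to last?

the voucher, the contract, the crate, the parcel, the sample, the receipt, the report, the invoice, the manuscript

The constraints fix every adjacent pair, so only one ordering works:
the voucher → the contract → the crate → the parcel → the sample → the receipt → the report → the invoice → the manuscript.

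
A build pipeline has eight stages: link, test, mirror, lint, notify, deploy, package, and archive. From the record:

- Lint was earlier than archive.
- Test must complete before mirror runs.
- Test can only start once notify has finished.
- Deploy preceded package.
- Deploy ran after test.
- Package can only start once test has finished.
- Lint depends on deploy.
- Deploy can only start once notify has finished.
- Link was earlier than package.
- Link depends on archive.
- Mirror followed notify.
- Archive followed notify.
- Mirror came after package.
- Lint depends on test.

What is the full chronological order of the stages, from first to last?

The constraints fix every adjacent pair, so only one ordering works:
notify → test → deploy → lint → archive → link → package → mirror.

notify, test, deploy, lint, archive, link, package, mirror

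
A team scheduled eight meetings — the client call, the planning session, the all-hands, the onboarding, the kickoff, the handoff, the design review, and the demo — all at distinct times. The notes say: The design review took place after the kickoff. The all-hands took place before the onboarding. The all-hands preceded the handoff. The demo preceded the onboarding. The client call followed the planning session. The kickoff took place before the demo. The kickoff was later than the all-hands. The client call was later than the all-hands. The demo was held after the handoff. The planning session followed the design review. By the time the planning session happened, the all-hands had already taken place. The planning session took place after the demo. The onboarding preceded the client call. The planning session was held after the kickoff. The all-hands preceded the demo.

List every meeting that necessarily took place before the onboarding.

Directly stated before the onboarding: the all-hands and the demo.
The handoff reaches the onboarding via the handoff → the demo → the onboarding.
The kickoff reaches the onboarding via the kickoff → the demo → the onboarding.
No chain forces the design review (or any of the others) ahead of the onboarding.

the all-hands, the demo, the handoff, the kickoff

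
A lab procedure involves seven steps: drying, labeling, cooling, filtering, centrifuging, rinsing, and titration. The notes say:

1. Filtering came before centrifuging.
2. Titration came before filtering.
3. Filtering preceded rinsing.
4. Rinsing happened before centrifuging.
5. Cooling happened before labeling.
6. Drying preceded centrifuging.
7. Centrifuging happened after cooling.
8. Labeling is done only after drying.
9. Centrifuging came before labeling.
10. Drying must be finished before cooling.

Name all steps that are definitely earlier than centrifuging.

Directly stated before centrifuging: cooling, drying, filtering, and rinsing.
Titration reaches centrifuging via titration → filtering → centrifuging.

cooling, drying, filtering, rinsing, titration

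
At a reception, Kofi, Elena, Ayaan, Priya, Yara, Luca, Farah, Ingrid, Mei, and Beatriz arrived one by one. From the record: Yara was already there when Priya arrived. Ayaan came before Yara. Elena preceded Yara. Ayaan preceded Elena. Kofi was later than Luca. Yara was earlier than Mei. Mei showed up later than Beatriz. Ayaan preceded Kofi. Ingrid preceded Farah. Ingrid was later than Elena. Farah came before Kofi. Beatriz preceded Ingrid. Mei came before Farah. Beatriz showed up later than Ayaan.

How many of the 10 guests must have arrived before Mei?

Directly stated before Mei: Beatriz and Yara.
Ayaan reaches Mei via Ayaan → Yara → Mei.
Elena reaches Mei via Elena → Yara → Mei.
That's Ayaan, Beatriz, Elena, and Yara — 4 in all.

4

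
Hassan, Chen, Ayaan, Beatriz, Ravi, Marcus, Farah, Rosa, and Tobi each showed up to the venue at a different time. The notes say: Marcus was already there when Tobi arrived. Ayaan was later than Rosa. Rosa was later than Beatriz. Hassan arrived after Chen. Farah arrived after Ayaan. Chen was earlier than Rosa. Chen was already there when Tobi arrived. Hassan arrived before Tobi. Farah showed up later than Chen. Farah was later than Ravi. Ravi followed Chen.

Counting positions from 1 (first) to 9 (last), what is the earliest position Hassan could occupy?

2

Chen must come before Hassan — 1 forced predecessor.
Nothing else is forced ahead of Hassan, so their earliest slot is position 1 + 1 = 2.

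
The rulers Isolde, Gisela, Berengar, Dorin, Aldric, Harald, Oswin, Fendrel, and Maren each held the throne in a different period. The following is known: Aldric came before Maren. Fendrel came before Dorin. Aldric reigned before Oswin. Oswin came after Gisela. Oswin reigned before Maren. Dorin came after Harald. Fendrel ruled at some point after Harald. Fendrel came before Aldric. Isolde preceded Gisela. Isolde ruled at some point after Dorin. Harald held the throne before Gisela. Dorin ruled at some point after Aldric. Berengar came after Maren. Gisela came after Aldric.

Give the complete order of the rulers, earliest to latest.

Harald, Fendrel, Aldric, Dorin, Isolde, Gisela, Oswin, Maren, Berengar

The constraints fix every adjacent pair, so only one ordering works:
Harald → Fendrel → Aldric → Dorin → Isolde → Gisela → Oswin → Maren → Berengar.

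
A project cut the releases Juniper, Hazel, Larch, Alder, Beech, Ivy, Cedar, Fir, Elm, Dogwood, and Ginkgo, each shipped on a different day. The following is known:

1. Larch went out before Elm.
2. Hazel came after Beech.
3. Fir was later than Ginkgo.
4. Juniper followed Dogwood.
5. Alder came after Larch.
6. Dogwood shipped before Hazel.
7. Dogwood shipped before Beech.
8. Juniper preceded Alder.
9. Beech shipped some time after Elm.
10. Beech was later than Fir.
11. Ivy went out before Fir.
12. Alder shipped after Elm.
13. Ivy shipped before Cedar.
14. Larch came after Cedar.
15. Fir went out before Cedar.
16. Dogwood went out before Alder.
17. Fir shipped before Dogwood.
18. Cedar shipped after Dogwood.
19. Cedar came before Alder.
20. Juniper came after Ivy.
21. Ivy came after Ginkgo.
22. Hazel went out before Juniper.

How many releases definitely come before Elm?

Directly stated before Elm: Larch.
Cedar reaches Elm via Cedar → Larch → Elm.
Dogwood reaches Elm via Dogwood → Cedar → Larch → Elm.
Fir reaches Elm via Fir → Cedar → Larch → Elm.
Likewise Ginkgo and Ivy each reach Elm by chaining the stated constraints.
No chain forces Hazel (or any of the others) ahead of Elm.
That's Cedar, Dogwood, Fir, Ginkgo, Ivy, and Larch — 6 in all.

6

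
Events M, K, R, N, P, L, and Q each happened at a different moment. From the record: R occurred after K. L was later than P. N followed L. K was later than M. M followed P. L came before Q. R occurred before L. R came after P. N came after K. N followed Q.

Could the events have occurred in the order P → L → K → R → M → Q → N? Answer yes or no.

The constraints require R before L, but in the proposed sequence L appears ahead of R. That one violation is enough.

no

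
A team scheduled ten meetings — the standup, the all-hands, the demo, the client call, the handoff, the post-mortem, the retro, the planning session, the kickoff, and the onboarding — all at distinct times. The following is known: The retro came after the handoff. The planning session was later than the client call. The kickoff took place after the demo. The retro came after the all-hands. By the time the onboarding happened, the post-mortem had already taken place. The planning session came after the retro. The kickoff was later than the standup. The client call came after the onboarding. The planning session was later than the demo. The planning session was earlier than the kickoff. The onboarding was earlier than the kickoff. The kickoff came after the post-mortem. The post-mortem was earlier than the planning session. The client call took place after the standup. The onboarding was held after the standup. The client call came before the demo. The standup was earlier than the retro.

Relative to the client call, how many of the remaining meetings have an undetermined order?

3

Forced before the client call: the onboarding, the post-mortem, and the standup; forced after the client call: the demo, the kickoff, and the planning session.
That leaves the all-hands, the handoff, and the retro with no forced order relative to the client call — 3.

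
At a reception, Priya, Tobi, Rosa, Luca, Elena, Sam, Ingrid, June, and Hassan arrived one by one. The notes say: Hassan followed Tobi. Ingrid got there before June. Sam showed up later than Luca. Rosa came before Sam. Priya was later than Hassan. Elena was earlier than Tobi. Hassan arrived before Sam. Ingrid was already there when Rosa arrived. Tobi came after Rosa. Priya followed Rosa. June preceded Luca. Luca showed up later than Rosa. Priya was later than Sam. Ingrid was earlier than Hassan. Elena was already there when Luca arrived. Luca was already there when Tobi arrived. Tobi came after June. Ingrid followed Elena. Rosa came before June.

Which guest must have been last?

Priya

Every other guest has a chain of constraints placing them before Priya, so Priya is last.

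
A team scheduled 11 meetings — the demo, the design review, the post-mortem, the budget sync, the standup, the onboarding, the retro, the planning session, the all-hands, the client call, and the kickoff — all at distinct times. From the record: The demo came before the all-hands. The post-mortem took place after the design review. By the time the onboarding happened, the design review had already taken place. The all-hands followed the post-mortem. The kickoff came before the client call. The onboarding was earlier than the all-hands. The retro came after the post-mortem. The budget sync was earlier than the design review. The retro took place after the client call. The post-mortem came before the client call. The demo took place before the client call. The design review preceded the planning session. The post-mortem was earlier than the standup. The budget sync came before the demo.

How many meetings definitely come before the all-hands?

Directly stated before the all-hands: the demo, the onboarding, and the post-mortem.
The budget sync reaches the all-hands via the budget sync → the demo → the all-hands.
The design review reaches the all-hands via the design review → the post-mortem → the all-hands.
That's the budget sync, the demo, the design review, the onboarding, and the post-mortem — 5 in all.

5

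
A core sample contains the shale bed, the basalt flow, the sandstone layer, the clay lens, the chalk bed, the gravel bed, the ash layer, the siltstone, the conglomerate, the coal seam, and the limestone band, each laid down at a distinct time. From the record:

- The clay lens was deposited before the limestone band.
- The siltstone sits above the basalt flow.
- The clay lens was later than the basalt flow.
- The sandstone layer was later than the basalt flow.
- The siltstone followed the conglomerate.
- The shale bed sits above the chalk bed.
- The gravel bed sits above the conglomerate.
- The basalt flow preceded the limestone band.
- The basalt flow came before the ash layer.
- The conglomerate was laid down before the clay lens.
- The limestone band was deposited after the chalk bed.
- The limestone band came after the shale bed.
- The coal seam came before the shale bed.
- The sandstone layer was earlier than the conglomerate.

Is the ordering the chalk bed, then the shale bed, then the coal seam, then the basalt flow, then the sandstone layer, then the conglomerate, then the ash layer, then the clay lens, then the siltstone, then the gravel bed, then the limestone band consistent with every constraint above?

The constraints require the coal seam before the shale bed, but in the proposed sequence the shale bed appears ahead of the coal seam. That one violation is enough.

no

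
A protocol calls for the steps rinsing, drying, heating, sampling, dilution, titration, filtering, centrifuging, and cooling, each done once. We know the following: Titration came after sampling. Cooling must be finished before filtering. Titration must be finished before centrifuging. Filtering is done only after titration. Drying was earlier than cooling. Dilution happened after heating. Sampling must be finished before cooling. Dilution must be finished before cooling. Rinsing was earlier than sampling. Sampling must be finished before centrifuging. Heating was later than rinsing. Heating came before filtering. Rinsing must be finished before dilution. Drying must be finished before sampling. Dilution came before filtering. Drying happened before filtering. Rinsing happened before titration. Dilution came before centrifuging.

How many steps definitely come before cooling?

5

Directly stated before cooling: dilution, drying, and sampling.
Heating reaches cooling via heating → dilution → cooling.
Rinsing reaches cooling via rinsing → sampling → cooling.
That's dilution, drying, heating, rinsing, and sampling — 5 in all.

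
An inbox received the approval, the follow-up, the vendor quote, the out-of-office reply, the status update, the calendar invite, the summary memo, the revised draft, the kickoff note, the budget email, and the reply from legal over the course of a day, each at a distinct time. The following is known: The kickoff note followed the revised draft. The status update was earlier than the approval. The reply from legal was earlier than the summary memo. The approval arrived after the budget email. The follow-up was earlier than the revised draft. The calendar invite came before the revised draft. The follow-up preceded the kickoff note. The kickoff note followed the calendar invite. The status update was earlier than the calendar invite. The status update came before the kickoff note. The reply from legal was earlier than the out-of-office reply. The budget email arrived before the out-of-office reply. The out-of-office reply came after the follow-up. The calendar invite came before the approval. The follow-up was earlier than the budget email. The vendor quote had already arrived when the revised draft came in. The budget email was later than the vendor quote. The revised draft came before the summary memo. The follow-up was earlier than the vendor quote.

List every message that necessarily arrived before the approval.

the budget email, the calendar invite, the follow-up, the status update, the vendor quote

Directly stated before the approval: the budget email, the calendar invite, and the status update.
The follow-up reaches the approval via the follow-up → the budget email → the approval.
The vendor quote reaches the approval via the vendor quote → the budget email → the approval.
No chain forces the revised draft (or any of the others) ahead of the approval.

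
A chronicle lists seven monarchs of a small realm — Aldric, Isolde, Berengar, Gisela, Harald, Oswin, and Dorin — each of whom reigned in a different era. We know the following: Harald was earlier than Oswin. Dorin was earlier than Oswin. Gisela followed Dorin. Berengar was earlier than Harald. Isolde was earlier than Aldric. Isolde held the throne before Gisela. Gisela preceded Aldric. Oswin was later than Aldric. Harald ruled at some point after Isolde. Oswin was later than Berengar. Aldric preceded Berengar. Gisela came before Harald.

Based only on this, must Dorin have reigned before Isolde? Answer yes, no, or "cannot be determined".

No chain of stated constraints runs from Dorin to Isolde, and none runs from Isolde to Dorin either.
So the relative order of Dorin and Isolde is not fixed by the given facts.

cannot be determined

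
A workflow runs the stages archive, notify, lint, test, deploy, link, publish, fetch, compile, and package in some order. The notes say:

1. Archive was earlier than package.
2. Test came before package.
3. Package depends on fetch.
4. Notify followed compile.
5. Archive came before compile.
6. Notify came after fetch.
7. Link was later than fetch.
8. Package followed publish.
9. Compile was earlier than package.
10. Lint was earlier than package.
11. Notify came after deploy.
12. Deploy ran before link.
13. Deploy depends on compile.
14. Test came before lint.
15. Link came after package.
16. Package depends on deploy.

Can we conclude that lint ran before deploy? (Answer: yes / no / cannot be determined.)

No chain of stated constraints runs from lint to deploy, and none runs from deploy to lint either.
So the relative order of lint and deploy is not fixed by the given facts.

cannot be determined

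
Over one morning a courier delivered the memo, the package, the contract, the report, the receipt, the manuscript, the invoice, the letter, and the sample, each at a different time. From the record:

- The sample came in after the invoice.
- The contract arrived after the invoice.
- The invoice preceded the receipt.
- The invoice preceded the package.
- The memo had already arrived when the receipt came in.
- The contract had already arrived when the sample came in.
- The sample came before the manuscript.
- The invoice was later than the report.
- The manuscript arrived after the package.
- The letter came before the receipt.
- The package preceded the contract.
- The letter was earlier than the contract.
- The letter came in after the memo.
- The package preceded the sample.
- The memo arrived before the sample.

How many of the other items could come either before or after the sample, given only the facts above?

Forced before the sample: the contract, the invoice, the letter, the memo, the package, and the report; forced after the sample: the manuscript.
That leaves the receipt with no forced order relative to the sample — 1.

1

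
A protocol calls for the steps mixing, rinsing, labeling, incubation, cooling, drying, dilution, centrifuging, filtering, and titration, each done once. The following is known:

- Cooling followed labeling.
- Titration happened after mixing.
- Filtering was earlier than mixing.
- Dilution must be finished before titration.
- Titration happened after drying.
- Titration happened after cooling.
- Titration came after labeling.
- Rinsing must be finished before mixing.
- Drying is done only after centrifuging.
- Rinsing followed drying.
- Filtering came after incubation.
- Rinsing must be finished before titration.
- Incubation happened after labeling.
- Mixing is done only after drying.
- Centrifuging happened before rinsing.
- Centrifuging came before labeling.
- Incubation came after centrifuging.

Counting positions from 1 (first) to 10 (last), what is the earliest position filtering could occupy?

Centrifuging, incubation, and labeling must all come before filtering — 3 forced predecessors.
Nothing else is forced ahead of filtering, so its earliest slot is position 3 + 1 = 4.

4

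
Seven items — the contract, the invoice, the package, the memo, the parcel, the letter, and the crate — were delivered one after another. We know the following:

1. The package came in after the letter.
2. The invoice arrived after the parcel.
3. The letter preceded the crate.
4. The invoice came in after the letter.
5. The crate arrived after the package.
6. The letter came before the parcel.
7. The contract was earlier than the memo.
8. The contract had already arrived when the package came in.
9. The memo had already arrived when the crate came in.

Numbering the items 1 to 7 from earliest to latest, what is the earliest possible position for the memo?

2

The contract must come before the memo — 1 forced predecessor.
Nothing else is forced ahead of the memo, so its earliest slot is position 1 + 1 = 2.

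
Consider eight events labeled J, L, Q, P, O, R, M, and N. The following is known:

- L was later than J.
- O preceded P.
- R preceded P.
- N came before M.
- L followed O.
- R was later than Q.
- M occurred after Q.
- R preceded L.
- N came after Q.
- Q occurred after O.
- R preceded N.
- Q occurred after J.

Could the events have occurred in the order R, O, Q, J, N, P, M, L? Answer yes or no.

no

The constraints require J before Q, but in the proposed sequence Q appears ahead of J. That one violation is enough.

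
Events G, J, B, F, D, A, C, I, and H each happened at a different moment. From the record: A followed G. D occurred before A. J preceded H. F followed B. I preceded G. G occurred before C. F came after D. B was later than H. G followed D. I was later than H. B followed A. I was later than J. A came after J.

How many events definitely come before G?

4

Directly stated before G: D and I.
H reaches G via H → I → G.
J reaches G via J → I → G.
No chain forces C (or any of the others) ahead of G.
That's D, H, I, and J — 4 in all.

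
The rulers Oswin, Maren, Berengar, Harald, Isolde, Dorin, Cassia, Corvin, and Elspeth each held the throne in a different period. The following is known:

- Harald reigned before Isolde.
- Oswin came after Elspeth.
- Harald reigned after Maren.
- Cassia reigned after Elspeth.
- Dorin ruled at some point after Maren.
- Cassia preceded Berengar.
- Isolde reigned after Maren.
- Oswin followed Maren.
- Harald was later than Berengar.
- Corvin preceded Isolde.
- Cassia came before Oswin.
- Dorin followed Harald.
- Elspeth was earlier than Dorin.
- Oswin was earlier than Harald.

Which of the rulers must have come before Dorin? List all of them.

Directly stated before Dorin: Elspeth, Harald, and Maren.
Berengar reaches Dorin via Berengar → Harald → Dorin.
Cassia reaches Dorin via Cassia → Berengar → Harald → Dorin.
Oswin reaches Dorin via Oswin → Harald → Dorin.
No chain forces Isolde (or any of the others) ahead of Dorin.

Berengar, Cassia, Elspeth, Harald, Maren, Oswin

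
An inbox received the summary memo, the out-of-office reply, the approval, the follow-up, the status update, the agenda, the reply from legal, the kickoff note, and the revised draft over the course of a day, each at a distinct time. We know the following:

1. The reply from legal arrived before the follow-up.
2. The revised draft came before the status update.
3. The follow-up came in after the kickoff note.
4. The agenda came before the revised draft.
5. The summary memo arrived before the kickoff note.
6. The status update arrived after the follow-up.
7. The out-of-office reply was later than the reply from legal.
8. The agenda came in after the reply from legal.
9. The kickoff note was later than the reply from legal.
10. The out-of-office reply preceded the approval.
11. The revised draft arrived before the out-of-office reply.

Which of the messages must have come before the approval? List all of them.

the agenda, the out-of-office reply, the reply from legal, the revised draft

Directly stated before the approval: the out-of-office reply.
The agenda reaches the approval via the agenda → the revised draft → the out-of-office reply → the approval.
The reply from legal reaches the approval via the reply from legal → the out-of-office reply → the approval.
The revised draft reaches the approval via the revised draft → the out-of-office reply → the approval.
No chain forces the summary memo (or any of the others) ahead of the approval.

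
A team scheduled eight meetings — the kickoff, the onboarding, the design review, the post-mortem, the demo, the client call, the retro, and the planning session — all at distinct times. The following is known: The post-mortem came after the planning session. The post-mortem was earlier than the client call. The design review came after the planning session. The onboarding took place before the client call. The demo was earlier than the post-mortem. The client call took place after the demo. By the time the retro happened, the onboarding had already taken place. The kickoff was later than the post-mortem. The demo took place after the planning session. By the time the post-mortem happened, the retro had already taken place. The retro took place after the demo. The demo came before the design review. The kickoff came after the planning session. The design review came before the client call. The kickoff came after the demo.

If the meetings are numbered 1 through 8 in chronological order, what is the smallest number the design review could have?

3

The demo and the planning session must both come before the design review — 2 forced predecessors.
Nothing else is forced ahead of the design review, so its earliest slot is position 2 + 1 = 3.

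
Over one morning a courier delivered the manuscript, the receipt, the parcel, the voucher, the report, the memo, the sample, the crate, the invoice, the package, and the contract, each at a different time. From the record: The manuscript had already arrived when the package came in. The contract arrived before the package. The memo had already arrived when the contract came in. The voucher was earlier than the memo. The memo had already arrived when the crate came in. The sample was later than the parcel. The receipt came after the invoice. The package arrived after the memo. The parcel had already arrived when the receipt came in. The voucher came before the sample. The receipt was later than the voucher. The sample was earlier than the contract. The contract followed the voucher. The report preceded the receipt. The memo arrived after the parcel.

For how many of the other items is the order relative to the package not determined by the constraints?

Forced before the package: the contract, the manuscript, the memo, the parcel, the sample, and the voucher.
That leaves the crate, the invoice, the receipt, and the report with no forced order relative to the package — 4.

4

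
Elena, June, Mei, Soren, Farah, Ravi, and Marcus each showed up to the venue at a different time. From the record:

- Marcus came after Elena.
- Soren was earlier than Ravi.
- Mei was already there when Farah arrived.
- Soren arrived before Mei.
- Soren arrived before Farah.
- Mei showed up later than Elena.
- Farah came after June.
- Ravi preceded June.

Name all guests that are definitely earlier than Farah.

Elena, June, Mei, Ravi, Soren

Directly stated before Farah: June, Mei, and Soren.
Elena reaches Farah via Elena → Mei → Farah.
Ravi reaches Farah via Ravi → June → Farah.
No chain forces Marcus ahead of Farah.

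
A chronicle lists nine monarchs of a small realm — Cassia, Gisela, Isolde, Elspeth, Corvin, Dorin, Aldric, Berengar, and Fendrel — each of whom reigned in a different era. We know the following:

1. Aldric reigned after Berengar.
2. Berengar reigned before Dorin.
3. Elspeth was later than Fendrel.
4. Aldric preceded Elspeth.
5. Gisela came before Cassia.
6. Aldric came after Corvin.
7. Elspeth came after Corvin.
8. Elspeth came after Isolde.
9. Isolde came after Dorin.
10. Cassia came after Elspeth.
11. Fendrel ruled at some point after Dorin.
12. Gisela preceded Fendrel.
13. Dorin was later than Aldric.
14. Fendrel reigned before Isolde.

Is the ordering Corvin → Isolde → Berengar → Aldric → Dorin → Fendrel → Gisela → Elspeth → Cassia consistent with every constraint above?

The constraints require Dorin before Isolde, but in the proposed sequence Isolde appears ahead of Dorin. That one violation is enough.

no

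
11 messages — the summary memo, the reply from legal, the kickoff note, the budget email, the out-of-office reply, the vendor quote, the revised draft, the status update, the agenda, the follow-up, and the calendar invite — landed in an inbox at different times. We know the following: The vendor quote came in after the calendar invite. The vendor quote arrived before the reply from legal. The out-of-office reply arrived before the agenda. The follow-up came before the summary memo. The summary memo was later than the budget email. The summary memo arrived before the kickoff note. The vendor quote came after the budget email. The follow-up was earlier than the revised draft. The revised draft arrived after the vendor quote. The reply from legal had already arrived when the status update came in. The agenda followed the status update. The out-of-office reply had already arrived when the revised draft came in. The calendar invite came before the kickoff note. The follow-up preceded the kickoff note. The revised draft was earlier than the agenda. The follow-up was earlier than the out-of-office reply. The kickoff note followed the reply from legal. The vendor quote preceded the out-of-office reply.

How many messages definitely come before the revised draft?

5

Directly stated before the revised draft: the follow-up, the out-of-office reply, and the vendor quote.
The budget email reaches the revised draft via the budget email → the vendor quote → the revised draft.
The calendar invite reaches the revised draft via the calendar invite → the vendor quote → the revised draft.
No chain forces the kickoff note (or any of the others) ahead of the revised draft.
That's the budget email, the calendar invite, the follow-up, the out-of-office reply, and the vendor quote — 5 in all.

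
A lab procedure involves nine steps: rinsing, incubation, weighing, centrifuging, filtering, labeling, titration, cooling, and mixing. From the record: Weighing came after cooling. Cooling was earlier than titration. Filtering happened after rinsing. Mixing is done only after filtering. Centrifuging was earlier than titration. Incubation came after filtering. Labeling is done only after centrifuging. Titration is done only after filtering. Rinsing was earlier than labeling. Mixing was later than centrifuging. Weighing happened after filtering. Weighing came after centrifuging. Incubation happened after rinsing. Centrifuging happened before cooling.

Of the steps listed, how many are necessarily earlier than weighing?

4

Directly stated before weighing: centrifuging, cooling, and filtering.
Rinsing reaches weighing via rinsing → filtering → weighing.
No chain forces titration (or any of the others) ahead of weighing.
That's centrifuging, cooling, filtering, and rinsing — 4 in all.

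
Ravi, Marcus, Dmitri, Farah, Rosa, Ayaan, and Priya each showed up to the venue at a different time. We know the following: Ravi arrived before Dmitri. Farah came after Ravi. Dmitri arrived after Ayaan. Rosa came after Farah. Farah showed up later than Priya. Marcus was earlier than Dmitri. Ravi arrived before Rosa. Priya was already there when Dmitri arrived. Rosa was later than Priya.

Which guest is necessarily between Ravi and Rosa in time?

Tracing the constraints gives Ravi → Farah → Rosa, so Farah sits after Ravi and before Rosa.
No other guest is forced both after Ravi and before Rosa.

Farah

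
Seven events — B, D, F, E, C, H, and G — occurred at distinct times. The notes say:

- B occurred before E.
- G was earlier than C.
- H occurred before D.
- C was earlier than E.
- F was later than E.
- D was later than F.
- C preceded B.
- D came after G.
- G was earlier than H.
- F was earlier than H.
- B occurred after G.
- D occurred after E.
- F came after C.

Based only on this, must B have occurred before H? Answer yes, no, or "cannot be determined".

yes

Chain the constraints: B → E → F → H. Each link is directly stated, so B comes before H.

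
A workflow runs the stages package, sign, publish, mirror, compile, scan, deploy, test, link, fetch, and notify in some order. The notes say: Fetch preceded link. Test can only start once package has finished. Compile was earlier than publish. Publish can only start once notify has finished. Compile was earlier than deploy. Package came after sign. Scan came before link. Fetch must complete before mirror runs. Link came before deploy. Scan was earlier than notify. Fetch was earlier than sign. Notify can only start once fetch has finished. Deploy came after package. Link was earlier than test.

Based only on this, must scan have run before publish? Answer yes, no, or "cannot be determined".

Chain the constraints: scan → notify → publish. Each link is directly stated, so scan comes before publish.

yes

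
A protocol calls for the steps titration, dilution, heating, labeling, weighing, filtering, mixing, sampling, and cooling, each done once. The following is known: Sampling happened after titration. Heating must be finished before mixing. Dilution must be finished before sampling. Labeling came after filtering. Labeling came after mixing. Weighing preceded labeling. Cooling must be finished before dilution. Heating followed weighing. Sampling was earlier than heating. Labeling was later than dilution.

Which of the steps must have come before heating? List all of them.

Directly stated before heating: sampling and weighing.
Cooling reaches heating via cooling → dilution → sampling → heating.
Dilution reaches heating via dilution → sampling → heating.
Titration reaches heating via titration → sampling → heating.
No chain forces filtering (or any of the others) ahead of heating.

cooling, dilution, sampling, titration, weighing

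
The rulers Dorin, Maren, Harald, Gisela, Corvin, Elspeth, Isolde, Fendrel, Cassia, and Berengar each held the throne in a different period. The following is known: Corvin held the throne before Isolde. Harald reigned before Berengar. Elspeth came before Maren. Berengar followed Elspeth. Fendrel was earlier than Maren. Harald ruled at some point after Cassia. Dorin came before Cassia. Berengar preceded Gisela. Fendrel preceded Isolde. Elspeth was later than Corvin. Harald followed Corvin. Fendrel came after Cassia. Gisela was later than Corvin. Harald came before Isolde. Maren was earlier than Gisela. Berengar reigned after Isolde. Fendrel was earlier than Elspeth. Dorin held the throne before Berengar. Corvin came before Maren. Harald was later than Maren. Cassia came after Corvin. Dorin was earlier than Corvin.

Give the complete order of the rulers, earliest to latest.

Dorin, Corvin, Cassia, Fendrel, Elspeth, Maren, Harald, Isolde, Berengar, Gisela

The constraints fix every adjacent pair, so only one ordering works:
Dorin → Corvin → Cassia → Fendrel → Elspeth → Maren → Harald → Isolde → Berengar → Gisela.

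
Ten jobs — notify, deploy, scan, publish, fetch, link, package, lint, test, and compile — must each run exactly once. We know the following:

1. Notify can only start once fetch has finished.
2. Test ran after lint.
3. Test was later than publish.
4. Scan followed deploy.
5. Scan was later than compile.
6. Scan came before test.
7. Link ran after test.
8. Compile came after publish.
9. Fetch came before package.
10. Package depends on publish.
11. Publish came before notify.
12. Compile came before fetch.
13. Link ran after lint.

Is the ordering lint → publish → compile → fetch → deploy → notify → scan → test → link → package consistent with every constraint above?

yes

Check each stated constraint against the proposed order — e.g. lint is ahead of link; publish is ahead of package. Every pair is in the required order; nothing is violated.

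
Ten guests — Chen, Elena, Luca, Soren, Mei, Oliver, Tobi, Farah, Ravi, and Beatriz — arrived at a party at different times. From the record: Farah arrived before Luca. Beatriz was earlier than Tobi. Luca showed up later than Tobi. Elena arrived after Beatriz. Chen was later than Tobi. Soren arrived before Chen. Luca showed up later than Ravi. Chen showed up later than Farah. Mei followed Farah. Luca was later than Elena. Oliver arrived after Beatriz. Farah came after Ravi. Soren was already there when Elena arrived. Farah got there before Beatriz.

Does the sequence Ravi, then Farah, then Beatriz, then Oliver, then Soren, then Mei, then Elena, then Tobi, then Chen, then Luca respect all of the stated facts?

yes

Check each stated constraint against the proposed order — e.g. Farah is ahead of Luca; Ravi is ahead of Luca. Every pair is in the required order; nothing is violated.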